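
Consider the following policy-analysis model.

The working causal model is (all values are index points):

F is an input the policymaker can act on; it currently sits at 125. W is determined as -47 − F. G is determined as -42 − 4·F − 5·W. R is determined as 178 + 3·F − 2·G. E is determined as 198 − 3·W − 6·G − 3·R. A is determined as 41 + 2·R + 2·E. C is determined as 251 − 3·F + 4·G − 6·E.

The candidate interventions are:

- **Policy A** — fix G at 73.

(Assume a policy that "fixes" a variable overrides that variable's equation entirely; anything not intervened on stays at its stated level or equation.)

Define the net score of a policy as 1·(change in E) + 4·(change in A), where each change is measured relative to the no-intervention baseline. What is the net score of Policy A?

Baseline:
  F = 125
  W = -47 − 125 = -172
  G = -42 − 4·125 − 5·(-172) = 318
  R = 178 + 3·125 − 2·318 = -83
  E = 198 − 3·(-172) − 6·318 − 3·(-83) = -945
  A = 41 + 2·(-83) + 2·(-945) = -2015
Policy A (G := 73):
  F = 125
  W = -47 − 125 = -172
  G = 73
  R = 178 + 3·125 − 2·73 = 407
  E = 198 − 3·(-172) − 6·73 − 3·407 = -945
  A = 41 + 2·407 + 2·(-945) = -1035
ΔE = -945 − (-945) = 0; ΔA = -1035 − (-2015) = 980
Score = 1·0 + 4·980 = 3920

3920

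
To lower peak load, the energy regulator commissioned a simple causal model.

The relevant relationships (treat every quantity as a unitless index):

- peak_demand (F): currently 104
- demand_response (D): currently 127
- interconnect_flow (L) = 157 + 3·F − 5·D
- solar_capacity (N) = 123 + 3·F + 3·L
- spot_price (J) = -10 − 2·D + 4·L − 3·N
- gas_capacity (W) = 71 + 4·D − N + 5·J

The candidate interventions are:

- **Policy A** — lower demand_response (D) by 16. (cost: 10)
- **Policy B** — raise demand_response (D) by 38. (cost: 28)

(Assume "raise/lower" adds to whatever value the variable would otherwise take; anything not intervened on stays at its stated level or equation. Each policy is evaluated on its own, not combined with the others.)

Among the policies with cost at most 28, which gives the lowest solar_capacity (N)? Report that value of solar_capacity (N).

-633

Policy A (D − 16):
  F = 104
  D = 127 − 16 = 111
  L = 157 + 3·104 − 5·111 = -86
  N = 123 + 3·104 + 3·(-86) = 177
Policy B (D + 38):
  F = 104
  D = 127 + 38 = 165
  L = 157 + 3·104 − 5·165 = -356
  N = 123 + 3·104 + 3·(-356) = -633
Comparing — Policy A: N=177, Policy B: N=-633. Lowest is -633 (Policy B).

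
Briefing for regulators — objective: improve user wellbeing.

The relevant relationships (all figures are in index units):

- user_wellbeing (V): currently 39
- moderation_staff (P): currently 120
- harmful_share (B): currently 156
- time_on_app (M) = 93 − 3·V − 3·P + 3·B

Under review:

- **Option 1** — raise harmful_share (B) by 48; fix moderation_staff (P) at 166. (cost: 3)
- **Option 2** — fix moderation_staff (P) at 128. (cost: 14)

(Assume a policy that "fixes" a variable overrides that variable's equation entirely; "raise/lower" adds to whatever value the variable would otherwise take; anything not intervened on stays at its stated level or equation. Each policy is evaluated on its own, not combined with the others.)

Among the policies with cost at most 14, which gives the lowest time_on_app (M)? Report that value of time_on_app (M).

Option 1 (B + 48, P := 166):
  V = 39
  P = 166
  B = 156 + 48 = 204
  M = 93 − 3·39 − 3·166 + 3·204 = 90
Option 2 (P := 128):
  V = 39
  P = 128
  B = 156
  M = 93 − 3·39 − 3·128 + 3·156 = 60
Comparing — Option 1: M=90, Option 2: M=60. Lowest is 60 (Option 2).

60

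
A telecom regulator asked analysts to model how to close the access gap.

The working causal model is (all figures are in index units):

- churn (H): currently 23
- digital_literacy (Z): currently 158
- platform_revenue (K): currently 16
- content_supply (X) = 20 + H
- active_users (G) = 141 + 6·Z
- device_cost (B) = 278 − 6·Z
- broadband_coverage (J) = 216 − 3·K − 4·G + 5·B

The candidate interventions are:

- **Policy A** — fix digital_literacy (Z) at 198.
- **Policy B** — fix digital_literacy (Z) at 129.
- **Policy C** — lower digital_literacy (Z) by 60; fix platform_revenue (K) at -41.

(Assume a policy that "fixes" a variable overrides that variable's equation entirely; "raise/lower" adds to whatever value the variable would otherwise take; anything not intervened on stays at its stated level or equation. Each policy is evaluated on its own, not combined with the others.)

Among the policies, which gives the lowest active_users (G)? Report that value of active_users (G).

729

Policy A (Z := 198):
  Z = 198
  G = 141 + 6·198 = 1329
Policy B (Z := 129):
  Z = 129
  G = 141 + 6·129 = 915
Policy C (Z − 60, K := -41):
  Z = 158 − 60 = 98
  G = 141 + 6·98 = 729
Comparing — Policy A: G=1329, Policy B: G=915, Policy C: G=729. Lowest is 729 (Policy C).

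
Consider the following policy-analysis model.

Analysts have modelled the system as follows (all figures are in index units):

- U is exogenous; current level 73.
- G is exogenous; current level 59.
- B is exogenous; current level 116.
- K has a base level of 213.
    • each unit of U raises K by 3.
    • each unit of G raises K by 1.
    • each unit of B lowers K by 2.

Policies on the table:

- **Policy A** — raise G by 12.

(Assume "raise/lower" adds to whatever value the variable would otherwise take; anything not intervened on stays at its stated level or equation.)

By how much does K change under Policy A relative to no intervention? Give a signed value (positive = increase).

12

Baseline:
  U = 73
  G = 59
  B = 116
  K = 213 + 3·73 + 59 − 2·116 = 259
Policy A (G + 12):
  U = 73
  G = 59 + 12 = 71
  B = 116
  K = 213 + 3·73 + 71 − 2·116 = 271
Change in K: 271 − 259 = 12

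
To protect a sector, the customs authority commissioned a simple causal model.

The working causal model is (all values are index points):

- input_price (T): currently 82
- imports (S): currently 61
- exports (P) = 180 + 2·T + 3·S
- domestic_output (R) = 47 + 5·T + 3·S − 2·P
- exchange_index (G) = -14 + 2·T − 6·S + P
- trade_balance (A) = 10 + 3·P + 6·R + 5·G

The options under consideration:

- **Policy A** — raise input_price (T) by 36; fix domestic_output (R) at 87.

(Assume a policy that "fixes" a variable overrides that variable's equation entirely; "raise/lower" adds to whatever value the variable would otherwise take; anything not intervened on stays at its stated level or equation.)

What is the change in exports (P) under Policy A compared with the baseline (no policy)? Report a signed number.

Baseline:
  T = 82
  S = 61
  P = 180 + 2·82 + 3·61 = 527
Policy A (T + 36, R := 87):
  T = 82 + 36 = 118
  S = 61
  P = 180 + 2·118 + 3·61 = 599
Change in P: 599 − 527 = 72

72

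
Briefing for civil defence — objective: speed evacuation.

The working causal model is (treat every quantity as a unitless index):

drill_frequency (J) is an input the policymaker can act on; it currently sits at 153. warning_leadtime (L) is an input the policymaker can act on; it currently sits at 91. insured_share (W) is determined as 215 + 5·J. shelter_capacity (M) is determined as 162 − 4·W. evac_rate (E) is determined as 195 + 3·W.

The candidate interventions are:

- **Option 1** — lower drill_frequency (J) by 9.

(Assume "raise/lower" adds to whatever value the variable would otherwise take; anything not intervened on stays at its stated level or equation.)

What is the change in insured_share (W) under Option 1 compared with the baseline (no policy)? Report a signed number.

-45

Baseline:
  J = 153
  W = 215 + 5·153 = 980
Option 1 (J − 9):
  J = 153 − 9 = 144
  W = 215 + 5·144 = 935
Change in W: 935 − 980 = -45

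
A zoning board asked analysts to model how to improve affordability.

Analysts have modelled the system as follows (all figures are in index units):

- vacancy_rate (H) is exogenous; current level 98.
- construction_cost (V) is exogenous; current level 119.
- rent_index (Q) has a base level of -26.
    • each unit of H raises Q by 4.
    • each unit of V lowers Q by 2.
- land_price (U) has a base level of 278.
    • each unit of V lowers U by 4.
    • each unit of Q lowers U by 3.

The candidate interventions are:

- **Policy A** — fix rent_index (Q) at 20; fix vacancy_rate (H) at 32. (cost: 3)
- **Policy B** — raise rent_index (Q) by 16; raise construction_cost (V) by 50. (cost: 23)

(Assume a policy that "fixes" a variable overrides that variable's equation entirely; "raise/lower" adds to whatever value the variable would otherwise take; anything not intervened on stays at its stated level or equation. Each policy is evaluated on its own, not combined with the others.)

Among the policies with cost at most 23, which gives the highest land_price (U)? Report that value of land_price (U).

Policy A (Q := 20, H := 32):
  H = 32
  V = 119
  Q = 20
  U = 278 − 4·119 − 3·20 = -258
Policy B (Q + 16, V + 50):
  H = 98
  V = 119 + 50 = 169
  Q = -26 + 4·98 − 2·169 (+16 from intervention) = 44
  U = 278 − 4·169 − 3·44 = -530
Comparing — Policy A: U=-258, Policy B: U=-530. Highest is -258 (Policy A).

-258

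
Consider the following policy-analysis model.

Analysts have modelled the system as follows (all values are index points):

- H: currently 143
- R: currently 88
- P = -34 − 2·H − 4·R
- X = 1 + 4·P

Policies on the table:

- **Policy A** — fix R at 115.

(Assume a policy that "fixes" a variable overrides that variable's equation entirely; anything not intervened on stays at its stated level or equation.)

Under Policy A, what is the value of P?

Policy A (R := 115):
  H = 143
  R = 115
  P = -34 − 2·143 − 4·115 = -780

-780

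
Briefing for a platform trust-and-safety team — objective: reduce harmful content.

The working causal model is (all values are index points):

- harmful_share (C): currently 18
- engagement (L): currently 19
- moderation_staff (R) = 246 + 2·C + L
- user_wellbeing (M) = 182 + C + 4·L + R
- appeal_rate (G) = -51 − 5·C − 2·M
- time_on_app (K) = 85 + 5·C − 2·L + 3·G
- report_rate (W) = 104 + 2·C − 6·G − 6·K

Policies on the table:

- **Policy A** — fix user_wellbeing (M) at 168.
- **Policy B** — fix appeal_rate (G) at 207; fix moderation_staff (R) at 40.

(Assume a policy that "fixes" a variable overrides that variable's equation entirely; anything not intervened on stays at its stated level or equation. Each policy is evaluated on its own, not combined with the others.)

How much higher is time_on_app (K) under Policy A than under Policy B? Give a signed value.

-2052

Policy A (M := 168):
  C = 18
  L = 19
  R = 246 + 2·18 + 19 = 301
  M = 168
  G = -51 − 5·18 − 2·168 = -477
  K = 85 + 5·18 − 2·19 + 3·(-477) = -1294
Policy B (G := 207, R := 40):
  C = 18
  L = 19
  R = 40
  M = 182 + 18 + 4·19 + 40 = 316
  G = 207
  K = 85 + 5·18 − 2·19 + 3·207 = 758
K: -1294 − 758 = -2052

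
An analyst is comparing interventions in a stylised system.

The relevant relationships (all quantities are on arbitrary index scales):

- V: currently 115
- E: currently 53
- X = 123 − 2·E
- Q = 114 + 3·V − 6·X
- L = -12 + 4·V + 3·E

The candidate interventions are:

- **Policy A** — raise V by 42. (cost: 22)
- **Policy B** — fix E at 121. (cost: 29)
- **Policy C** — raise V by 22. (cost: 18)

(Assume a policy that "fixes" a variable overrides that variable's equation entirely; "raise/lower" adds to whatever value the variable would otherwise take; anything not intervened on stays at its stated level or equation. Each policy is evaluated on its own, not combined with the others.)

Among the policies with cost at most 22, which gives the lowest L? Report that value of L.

695

Policy A (V + 42):
  V = 115 + 42 = 157
  E = 53
  L = -12 + 4·157 + 3·53 = 775
Policy C (V + 22):
  V = 115 + 22 = 137
  E = 53
  L = -12 + 4·137 + 3·53 = 695
Comparing — Policy A: L=775, Policy C: L=695. Lowest is 695 (Policy C).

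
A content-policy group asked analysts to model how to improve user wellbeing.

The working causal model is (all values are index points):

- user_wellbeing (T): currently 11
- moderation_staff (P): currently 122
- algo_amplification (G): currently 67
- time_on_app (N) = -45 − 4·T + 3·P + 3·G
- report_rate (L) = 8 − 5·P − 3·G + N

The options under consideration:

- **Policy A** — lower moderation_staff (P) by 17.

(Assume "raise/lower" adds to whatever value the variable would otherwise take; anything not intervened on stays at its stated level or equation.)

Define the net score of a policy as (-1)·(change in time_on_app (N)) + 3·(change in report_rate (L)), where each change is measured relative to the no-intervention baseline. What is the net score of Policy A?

Baseline:
  T = 11
  P = 122
  G = 67
  N = -45 − 4·11 + 3·122 + 3·67 = 478
  L = 8 − 5·122 − 3·67 + 478 = -325
Policy A (P − 17):
  T = 11
  P = 122 − 17 = 105
  G = 67
  N = -45 − 4·11 + 3·105 + 3·67 = 427
  L = 8 − 5·105 − 3·67 + 427 = -291
ΔN = 427 − 478 = -51; ΔL = -291 − (-325) = 34
Score = (-1)·(-51) + 3·34 = 153

153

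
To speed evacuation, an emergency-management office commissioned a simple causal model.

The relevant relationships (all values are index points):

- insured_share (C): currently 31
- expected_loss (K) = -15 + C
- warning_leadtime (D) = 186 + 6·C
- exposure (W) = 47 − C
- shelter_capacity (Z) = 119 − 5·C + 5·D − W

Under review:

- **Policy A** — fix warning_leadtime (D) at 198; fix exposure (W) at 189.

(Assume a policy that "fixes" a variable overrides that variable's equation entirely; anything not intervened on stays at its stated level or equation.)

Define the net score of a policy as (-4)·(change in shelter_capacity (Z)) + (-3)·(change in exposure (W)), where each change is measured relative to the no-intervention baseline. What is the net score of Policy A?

3653

Baseline:
  C = 31
  D = 186 + 6·31 = 372
  W = 47 − 31 = 16
  Z = 119 − 5·31 + 5·372 − 16 = 1808
Policy A (D := 198, W := 189):
  C = 31
  D = 198
  W = 189
  Z = 119 − 5·31 + 5·198 − 189 = 765
ΔZ = 765 − 1808 = -1043; ΔW = 189 − 16 = 173
Score = (-4)·(-1043) + (-3)·173 = 3653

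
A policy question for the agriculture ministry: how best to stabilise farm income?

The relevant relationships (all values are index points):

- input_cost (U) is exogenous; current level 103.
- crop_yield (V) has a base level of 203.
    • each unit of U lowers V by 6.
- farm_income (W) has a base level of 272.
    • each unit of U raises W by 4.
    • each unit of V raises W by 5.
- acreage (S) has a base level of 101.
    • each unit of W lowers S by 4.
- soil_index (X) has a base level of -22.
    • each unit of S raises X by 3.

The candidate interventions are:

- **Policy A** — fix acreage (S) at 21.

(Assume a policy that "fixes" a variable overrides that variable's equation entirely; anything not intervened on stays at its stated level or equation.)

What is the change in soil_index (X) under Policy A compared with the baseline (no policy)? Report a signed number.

Baseline:
  U = 103
  V = 203 − 6·103 = -415
  W = 272 + 4·103 + 5·(-415) = -1391
  S = 101 − 4·(-1391) = 5665
  X = -22 + 3·5665 = 16973
Policy A (S := 21):
  U = 103
  V = 203 − 6·103 = -415
  W = 272 + 4·103 + 5·(-415) = -1391
  S = 21
  X = -22 + 3·21 = 41
Change in X: 41 − 16973 = -16932

-16932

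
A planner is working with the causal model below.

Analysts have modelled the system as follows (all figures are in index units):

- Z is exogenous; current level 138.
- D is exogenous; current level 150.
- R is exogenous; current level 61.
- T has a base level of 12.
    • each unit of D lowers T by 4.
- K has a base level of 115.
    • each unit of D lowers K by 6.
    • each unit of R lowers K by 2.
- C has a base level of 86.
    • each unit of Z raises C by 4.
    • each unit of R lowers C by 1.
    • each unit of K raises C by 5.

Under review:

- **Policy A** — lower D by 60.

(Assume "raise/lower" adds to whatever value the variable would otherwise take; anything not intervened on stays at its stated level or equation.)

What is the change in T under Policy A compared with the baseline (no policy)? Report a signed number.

Baseline:
  D = 150
  T = 12 − 4·150 = -588
Policy A (D − 60):
  D = 150 − 60 = 90
  T = 12 − 4·90 = -348
Change in T: -348 − (-588) = 240

240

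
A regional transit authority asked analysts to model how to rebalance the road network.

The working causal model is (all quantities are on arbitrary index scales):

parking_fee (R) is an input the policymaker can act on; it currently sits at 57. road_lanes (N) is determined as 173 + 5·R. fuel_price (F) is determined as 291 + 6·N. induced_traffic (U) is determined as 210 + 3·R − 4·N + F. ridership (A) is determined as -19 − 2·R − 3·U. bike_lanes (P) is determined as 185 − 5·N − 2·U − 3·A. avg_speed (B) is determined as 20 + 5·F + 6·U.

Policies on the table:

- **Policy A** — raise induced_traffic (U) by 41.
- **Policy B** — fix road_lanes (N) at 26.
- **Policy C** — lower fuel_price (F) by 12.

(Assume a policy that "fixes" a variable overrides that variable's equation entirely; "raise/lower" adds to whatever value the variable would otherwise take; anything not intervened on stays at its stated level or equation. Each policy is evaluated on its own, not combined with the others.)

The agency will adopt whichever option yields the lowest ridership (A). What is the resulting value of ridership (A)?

Policy A (U + 41):
  R = 57
  N = 173 + 5·57 = 458
  F = 291 + 6·458 = 3039
  U = 210 + 3·57 − 4·458 + 3039 (+41 from intervention) = 1629
  A = -19 − 2·57 − 3·1629 = -5020
Policy B (N := 26):
  R = 57
  N = 26
  F = 291 + 6·26 = 447
  U = 210 + 3·57 − 4·26 + 447 = 724
  A = -19 − 2·57 − 3·724 = -2305
Policy C (F − 12):
  R = 57
  N = 173 + 5·57 = 458
  F = 291 + 6·458 (−12 from intervention) = 3027
  U = 210 + 3·57 − 4·458 + 3027 = 1576
  A = -19 − 2·57 − 3·1576 = -4861
Comparing — Policy A: A=-5020, Policy B: A=-2305, Policy C: A=-4861. Lowest is -5020 (Policy A).

-5020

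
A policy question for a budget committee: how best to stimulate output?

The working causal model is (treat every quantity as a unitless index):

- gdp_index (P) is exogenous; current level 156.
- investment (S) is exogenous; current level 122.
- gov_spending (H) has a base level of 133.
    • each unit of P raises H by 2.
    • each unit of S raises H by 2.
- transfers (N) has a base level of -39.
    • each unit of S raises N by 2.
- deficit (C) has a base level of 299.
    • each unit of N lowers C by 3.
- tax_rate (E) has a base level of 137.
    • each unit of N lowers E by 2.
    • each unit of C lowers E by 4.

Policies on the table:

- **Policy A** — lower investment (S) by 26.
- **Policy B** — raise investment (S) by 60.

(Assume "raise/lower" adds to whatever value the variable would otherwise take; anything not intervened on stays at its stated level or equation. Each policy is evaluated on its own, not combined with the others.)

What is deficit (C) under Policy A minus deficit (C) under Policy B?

516

Policy A (S − 26):
  S = 122 − 26 = 96
  N = -39 + 2·96 = 153
  C = 299 − 3·153 = -160
Policy B (S + 60):
  S = 122 + 60 = 182
  N = -39 + 2·182 = 325
  C = 299 − 3·325 = -676
C: -160 − (-676) = 516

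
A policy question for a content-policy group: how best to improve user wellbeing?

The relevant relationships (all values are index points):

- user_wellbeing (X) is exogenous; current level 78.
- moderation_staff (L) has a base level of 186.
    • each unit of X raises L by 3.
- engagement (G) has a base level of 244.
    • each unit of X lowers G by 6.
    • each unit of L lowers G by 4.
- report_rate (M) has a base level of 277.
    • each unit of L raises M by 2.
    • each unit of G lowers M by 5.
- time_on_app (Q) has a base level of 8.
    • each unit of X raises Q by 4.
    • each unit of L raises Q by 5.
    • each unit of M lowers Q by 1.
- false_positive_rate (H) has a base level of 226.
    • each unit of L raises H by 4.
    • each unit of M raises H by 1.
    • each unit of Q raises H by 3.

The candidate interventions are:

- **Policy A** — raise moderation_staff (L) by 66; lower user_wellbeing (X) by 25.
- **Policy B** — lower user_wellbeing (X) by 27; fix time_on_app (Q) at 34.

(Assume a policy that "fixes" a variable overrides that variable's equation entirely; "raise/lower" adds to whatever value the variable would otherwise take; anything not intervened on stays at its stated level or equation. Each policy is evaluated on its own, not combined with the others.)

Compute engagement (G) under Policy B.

Policy B (X − 27, Q := 34):
  X = 78 − 27 = 51
  L = 186 + 3·51 = 339
  G = 244 − 6·51 − 4·339 = -1418

-1418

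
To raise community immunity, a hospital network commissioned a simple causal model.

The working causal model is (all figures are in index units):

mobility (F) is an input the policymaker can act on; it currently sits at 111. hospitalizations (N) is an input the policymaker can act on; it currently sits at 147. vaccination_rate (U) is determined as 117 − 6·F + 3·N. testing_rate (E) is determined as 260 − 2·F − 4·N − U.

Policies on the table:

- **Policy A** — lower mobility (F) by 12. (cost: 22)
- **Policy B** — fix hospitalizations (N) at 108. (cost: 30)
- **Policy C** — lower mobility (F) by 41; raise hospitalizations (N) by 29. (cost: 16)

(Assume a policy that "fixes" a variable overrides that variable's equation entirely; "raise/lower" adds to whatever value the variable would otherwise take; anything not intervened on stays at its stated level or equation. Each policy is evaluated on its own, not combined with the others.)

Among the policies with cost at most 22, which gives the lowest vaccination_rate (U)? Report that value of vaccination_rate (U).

Policy A (F − 12):
  F = 111 − 12 = 99
  N = 147
  U = 117 − 6·99 + 3·147 = -36
Policy C (F − 41, N + 29):
  F = 111 − 41 = 70
  N = 147 + 29 = 176
  U = 117 − 6·70 + 3·176 = 225
Comparing — Policy A: U=-36, Policy C: U=225. Lowest is -36 (Policy A).

-36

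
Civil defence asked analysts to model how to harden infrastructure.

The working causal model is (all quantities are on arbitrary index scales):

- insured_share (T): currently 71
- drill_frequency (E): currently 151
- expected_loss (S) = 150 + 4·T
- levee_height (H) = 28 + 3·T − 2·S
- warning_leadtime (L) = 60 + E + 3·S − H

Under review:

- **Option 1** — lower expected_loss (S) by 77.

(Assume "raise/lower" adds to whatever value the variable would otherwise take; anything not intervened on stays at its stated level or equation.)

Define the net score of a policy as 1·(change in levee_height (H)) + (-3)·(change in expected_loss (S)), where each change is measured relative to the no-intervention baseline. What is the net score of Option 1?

385

Baseline:
  T = 71
  S = 150 + 4·71 = 434
  H = 28 + 3·71 − 2·434 = -627
Option 1 (S − 77):
  T = 71
  S = 150 + 4·71 (−77 from intervention) = 357
  H = 28 + 3·71 − 2·357 = -473
ΔH = -473 − (-627) = 154; ΔS = 357 − 434 = -77
Score = 1·154 + (-3)·(-77) = 385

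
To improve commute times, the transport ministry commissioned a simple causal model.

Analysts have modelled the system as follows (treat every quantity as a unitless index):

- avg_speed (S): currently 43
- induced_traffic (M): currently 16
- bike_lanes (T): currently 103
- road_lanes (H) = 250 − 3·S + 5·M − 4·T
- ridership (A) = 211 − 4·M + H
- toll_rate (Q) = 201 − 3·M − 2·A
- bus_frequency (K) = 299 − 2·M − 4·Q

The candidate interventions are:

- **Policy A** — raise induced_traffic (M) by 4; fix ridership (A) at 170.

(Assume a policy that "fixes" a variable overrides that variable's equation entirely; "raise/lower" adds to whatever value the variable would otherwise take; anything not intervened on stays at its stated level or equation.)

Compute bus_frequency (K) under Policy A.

1055

Policy A (M + 4, A := 170):
  S = 43
  M = 16 + 4 = 20
  T = 103
  H = 250 − 3·43 + 5·20 − 4·103 = -191
  A = 170
  Q = 201 − 3·20 − 2·170 = -199
  K = 299 − 2·20 − 4·(-199) = 1055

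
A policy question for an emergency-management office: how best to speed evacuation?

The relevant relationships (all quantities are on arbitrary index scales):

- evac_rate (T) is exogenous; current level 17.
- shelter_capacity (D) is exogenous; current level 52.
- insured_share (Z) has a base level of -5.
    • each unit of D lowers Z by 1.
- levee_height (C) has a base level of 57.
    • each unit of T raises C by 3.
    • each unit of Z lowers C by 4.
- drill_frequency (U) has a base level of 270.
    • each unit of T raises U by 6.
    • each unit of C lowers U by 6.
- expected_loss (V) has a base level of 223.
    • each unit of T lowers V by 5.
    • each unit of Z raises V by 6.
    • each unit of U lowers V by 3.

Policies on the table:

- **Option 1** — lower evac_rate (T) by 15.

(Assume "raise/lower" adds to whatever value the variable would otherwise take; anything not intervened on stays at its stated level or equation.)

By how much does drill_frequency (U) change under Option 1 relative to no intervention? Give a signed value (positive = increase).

Baseline:
  T = 17
  D = 52
  Z = -5 − 52 = -57
  C = 57 + 3·17 − 4·(-57) = 336
  U = 270 + 6·17 − 6·336 = -1644
Option 1 (T − 15):
  T = 17 − 15 = 2
  D = 52
  Z = -5 − 52 = -57
  C = 57 + 3·2 − 4·(-57) = 291
  U = 270 + 6·2 − 6·291 = -1464
Change in U: -1464 − (-1644) = 180

180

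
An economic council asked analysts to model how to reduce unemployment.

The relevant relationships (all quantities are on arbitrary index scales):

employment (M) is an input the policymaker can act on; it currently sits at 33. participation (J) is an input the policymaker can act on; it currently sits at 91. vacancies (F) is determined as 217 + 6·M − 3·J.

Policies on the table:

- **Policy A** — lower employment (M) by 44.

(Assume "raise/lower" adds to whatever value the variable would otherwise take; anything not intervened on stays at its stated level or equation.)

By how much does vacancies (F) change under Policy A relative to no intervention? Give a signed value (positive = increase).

-264

Baseline:
  M = 33
  J = 91
  F = 217 + 6·33 − 3·91 = 142
Policy A (M − 44):
  M = 33 − 44 = -11
  J = 91
  F = 217 + 6·(-11) − 3·91 = -122
Change in F: -122 − 142 = -264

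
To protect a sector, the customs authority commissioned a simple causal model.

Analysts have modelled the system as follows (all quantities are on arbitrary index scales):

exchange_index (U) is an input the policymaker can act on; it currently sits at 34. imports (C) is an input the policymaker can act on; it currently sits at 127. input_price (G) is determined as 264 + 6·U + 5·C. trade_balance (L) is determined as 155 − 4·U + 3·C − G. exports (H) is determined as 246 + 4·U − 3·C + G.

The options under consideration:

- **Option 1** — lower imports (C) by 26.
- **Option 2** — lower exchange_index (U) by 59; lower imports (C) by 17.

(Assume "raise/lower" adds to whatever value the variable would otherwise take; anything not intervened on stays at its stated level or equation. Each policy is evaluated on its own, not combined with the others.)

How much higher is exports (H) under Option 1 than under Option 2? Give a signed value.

572

Option 1 (C − 26):
  U = 34
  C = 127 − 26 = 101
  G = 264 + 6·34 + 5·101 = 973
  H = 246 + 4·34 − 3·101 + 973 = 1052
Option 2 (U − 59, C − 17):
  U = 34 − 59 = -25
  C = 127 − 17 = 110
  G = 264 + 6·(-25) + 5·110 = 664
  H = 246 + 4·(-25) − 3·110 + 664 = 480
H: 1052 − 480 = 572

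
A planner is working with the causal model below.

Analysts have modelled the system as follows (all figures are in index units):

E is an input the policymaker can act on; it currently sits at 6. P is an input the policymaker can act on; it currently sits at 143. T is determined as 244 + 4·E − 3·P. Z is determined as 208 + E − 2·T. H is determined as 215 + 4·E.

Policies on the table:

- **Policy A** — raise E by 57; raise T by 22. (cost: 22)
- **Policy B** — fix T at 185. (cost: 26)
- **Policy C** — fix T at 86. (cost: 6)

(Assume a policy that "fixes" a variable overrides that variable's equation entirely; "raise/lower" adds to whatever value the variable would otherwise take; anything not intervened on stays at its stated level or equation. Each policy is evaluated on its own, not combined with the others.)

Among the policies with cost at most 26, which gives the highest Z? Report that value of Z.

Policy A (E + 57, T + 22):
  E = 6 + 57 = 63
  P = 143
  T = 244 + 4·63 − 3·143 (+22 from intervention) = 89
  Z = 208 + 63 − 2·89 = 93
Policy B (T := 185):
  E = 6
  P = 143
  T = 185
  Z = 208 + 6 − 2·185 = -156
Policy C (T := 86):
  E = 6
  P = 143
  T = 86
  Z = 208 + 6 − 2·86 = 42
Comparing — Policy A: Z=93, Policy B: Z=-156, Policy C: Z=42. Highest is 93 (Policy A).

93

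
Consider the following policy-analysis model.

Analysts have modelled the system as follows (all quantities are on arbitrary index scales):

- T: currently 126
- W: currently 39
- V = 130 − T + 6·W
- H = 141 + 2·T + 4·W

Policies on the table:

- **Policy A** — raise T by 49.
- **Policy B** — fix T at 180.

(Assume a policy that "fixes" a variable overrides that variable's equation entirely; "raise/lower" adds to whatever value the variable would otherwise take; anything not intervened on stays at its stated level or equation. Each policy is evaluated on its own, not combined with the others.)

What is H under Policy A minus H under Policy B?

Policy A (T + 49):
  T = 126 + 49 = 175
  W = 39
  H = 141 + 2·175 + 4·39 = 647
Policy B (T := 180):
  T = 180
  W = 39
  H = 141 + 2·180 + 4·39 = 657
H: 647 − 657 = -10

-10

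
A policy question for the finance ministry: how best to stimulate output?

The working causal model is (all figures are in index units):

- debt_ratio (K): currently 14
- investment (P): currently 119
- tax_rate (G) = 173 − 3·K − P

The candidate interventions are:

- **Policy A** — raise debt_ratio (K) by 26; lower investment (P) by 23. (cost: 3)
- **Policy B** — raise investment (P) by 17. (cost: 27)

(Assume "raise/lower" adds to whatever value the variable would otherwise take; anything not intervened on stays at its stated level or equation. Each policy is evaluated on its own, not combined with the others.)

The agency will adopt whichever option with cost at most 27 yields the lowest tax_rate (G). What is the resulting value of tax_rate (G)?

Policy A (K + 26, P − 23):
  K = 14 + 26 = 40
  P = 119 − 23 = 96
  G = 173 − 3·40 − 96 = -43
Policy B (P + 17):
  K = 14
  P = 119 + 17 = 136
  G = 173 − 3·14 − 136 = -5
Comparing — Policy A: G=-43, Policy B: G=-5. Lowest is -43 (Policy A).

-43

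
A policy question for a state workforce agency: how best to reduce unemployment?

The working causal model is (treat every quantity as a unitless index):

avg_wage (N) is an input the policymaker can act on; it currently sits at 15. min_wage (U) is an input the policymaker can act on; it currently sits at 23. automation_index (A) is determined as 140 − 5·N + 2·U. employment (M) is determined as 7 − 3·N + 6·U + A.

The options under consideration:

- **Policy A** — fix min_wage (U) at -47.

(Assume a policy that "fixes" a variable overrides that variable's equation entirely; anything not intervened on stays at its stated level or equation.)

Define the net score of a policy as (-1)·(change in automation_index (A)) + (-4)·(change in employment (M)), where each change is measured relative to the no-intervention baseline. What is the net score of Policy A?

2380

Baseline:
  N = 15
  U = 23
  A = 140 − 5·15 + 2·23 = 111
  M = 7 − 3·15 + 6·23 + 111 = 211
Policy A (U := -47):
  N = 15
  U = -47
  A = 140 − 5·15 + 2·(-47) = -29
  M = 7 − 3·15 + 6·(-47) + (-29) = -349
ΔA = -29 − 111 = -140; ΔM = -349 − 211 = -560
Score = (-1)·(-140) + (-4)·(-560) = 2380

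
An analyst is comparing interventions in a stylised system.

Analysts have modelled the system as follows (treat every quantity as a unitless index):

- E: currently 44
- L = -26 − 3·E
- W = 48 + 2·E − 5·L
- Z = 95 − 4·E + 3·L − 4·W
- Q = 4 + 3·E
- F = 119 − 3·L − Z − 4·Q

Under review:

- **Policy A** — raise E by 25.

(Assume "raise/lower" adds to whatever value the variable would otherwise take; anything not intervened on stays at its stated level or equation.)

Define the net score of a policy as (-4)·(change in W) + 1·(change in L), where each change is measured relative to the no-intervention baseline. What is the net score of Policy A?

-1775

Baseline:
  E = 44
  L = -26 − 3·44 = -158
  W = 48 + 2·44 − 5·(-158) = 926
Policy A (E + 25):
  E = 44 + 25 = 69
  L = -26 − 3·69 = -233
  W = 48 + 2·69 − 5·(-233) = 1351
ΔW = 1351 − 926 = 425; ΔL = -233 − (-158) = -75
Score = (-4)·425 + 1·(-75) = -1775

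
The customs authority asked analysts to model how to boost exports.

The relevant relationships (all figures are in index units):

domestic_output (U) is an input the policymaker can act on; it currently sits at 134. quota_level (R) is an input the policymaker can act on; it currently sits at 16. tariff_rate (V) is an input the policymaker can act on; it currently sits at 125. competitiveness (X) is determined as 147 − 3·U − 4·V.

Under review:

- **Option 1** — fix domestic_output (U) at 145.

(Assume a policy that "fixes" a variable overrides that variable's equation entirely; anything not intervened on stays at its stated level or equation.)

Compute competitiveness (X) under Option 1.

-788

Option 1 (U := 145):
  U = 145
  V = 125
  X = 147 − 3·145 − 4·125 = -788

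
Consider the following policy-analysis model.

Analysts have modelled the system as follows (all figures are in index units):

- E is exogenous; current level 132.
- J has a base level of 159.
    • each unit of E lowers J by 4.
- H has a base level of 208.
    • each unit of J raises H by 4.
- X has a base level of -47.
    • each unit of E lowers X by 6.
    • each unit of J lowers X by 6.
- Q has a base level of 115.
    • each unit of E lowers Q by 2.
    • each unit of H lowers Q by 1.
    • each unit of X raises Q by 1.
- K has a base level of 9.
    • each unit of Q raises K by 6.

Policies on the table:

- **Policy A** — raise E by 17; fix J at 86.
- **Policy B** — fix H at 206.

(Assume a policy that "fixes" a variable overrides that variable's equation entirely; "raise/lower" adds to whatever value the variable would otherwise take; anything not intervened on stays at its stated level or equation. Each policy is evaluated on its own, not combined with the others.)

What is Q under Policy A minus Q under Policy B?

Policy A (E + 17, J := 86):
  E = 132 + 17 = 149
  J = 86
  H = 208 + 4·86 = 552
  X = -47 − 6·149 − 6·86 = -1457
  Q = 115 − 2·149 − 552 + (-1457) = -2192
Policy B (H := 206):
  E = 132
  J = 159 − 4·132 = -369
  H = 206
  X = -47 − 6·132 − 6·(-369) = 1375
  Q = 115 − 2·132 − 206 + 1375 = 1020
Q: -2192 − 1020 = -3212

-3212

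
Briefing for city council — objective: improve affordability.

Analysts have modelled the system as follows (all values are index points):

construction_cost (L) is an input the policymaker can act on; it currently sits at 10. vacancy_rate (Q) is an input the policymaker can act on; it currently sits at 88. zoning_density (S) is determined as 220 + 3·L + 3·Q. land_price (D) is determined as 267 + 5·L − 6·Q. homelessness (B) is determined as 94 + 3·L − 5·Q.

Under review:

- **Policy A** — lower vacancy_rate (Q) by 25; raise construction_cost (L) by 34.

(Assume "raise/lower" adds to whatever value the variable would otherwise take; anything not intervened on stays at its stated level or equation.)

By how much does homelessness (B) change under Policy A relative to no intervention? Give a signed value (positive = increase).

227

Baseline:
  L = 10
  Q = 88
  B = 94 + 3·10 − 5·88 = -316
Policy A (Q − 25, L + 34):
  L = 10 + 34 = 44
  Q = 88 − 25 = 63
  B = 94 + 3·44 − 5·63 = -89
Change in B: -89 − (-316) = 227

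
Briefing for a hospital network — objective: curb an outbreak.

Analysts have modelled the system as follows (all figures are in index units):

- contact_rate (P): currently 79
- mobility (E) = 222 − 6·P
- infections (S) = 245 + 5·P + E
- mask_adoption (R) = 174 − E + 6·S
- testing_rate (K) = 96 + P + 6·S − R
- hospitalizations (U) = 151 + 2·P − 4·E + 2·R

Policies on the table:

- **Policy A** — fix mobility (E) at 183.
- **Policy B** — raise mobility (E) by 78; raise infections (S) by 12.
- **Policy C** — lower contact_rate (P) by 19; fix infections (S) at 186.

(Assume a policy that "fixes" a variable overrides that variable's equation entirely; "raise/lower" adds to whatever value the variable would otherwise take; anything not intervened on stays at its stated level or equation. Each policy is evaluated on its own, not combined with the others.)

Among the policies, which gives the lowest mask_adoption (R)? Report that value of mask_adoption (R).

Policy A (E := 183):
  P = 79
  E = 183
  S = 245 + 5·79 + 183 = 823
  R = 174 − 183 + 6·823 = 4929
Policy B (E + 78, S + 12):
  P = 79
  E = 222 − 6·79 (+78 from intervention) = -174
  S = 245 + 5·79 + (-174) (+12 from intervention) = 478
  R = 174 − (-174) + 6·478 = 3216
Policy C (P − 19, S := 186):
  P = 79 − 19 = 60
  E = 222 − 6·60 = -138
  S = 186
  R = 174 − (-138) + 6·186 = 1428
Comparing — Policy A: R=4929, Policy B: R=3216, Policy C: R=1428. Lowest is 1428 (Policy C).

1428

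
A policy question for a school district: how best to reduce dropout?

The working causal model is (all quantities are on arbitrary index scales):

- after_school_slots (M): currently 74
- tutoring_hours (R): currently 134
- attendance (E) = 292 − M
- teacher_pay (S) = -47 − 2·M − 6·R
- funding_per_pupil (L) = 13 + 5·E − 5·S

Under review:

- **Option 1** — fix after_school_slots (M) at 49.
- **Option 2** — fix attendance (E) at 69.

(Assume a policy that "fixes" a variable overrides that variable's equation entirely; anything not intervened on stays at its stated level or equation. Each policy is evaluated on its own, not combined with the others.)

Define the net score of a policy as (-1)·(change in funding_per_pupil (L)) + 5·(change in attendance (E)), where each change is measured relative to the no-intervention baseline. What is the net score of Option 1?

250

Baseline:
  M = 74
  R = 134
  E = 292 − 74 = 218
  S = -47 − 2·74 − 6·134 = -999
  L = 13 + 5·218 − 5·(-999) = 6098
Option 1 (M := 49):
  M = 49
  R = 134
  E = 292 − 49 = 243
  S = -47 − 2·49 − 6·134 = -949
  L = 13 + 5·243 − 5·(-949) = 5973
ΔL = 5973 − 6098 = -125; ΔE = 243 − 218 = 25
Score = (-1)·(-125) + 5·25 = 250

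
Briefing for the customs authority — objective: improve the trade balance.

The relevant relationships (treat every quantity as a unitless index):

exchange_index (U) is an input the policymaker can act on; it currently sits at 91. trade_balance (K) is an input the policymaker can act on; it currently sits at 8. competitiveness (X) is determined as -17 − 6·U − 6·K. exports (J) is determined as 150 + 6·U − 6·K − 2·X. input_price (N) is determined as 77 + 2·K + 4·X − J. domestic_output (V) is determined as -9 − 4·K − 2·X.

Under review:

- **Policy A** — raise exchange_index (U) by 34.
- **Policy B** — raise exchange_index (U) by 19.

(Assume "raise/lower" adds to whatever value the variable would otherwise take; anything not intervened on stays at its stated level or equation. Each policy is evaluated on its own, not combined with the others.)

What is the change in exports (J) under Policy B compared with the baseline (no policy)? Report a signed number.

342

Baseline:
  U = 91
  K = 8
  X = -17 − 6·91 − 6·8 = -611
  J = 150 + 6·91 − 6·8 − 2·(-611) = 1870
Policy B (U + 19):
  U = 91 + 19 = 110
  K = 8
  X = -17 − 6·110 − 6·8 = -725
  J = 150 + 6·110 − 6·8 − 2·(-725) = 2212
Change in J: 2212 − 1870 = 342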